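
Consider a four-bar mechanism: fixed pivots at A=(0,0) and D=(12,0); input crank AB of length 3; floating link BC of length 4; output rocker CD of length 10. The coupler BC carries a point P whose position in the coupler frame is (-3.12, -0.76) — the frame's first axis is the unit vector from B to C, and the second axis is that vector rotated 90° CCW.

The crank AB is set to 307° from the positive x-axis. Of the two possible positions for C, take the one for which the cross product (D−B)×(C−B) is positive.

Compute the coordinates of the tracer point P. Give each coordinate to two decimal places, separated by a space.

A=(0,0), D=(12.00,0)
B = A + 3.00·(cos307°, sin307°) = (1.8054, -2.3959)
|BD| = 10.4723
circle(B,4.00) ∩ circle(D,10.00): a=1.2256, h=3.8076
  candidates: C₊=(2.1274,1.5911) cross=39.875; C₋=(3.8696,-5.8221) cross=-39.875
  mode + wants cross > 0 → take C=(2.1274,1.5911) (cross=39.875)
ex = (C−B)/|BC| = (0.0805,0.9968); ey = (-0.9968,0.0805)
P = B + -3.12·ex + -0.76·ey = (2.3119,-5.5670)

2.31 -5.57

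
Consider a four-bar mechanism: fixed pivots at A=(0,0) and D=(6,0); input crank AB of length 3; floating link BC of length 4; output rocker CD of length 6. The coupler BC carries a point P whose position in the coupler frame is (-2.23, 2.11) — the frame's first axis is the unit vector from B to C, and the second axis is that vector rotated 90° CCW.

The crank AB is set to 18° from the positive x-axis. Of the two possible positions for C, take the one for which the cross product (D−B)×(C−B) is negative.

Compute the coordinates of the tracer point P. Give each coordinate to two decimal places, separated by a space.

A=(0,0), D=(6.00,0)
B = A + 3.00·(cos18°, sin18°) = (2.8532, 0.9271)
|BD| = 3.2805
circle(B,4.00) ∩ circle(D,6.00): a=-1.4080, h=3.7440
  candidates: C₊=(2.5606,4.9163) cross=12.282; C₋=(0.4445,-2.2665) cross=-12.282
  mode - wants cross < 0 → take C=(0.4445,-2.2665) (cross=-12.282)
ex = (C−B)/|BC| = (-0.6022,-0.7984); ey = (0.7984,-0.6022)
P = B + -2.23·ex + 2.11·ey = (5.8806,1.4369)

5.88 1.44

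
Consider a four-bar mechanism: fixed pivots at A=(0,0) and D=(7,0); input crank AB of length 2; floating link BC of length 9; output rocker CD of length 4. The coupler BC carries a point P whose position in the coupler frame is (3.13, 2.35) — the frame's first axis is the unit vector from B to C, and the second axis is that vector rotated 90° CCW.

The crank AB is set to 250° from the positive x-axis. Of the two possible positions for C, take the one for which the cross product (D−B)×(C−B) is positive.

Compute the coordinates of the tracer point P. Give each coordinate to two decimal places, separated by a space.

0.20 1.93

A=(0,0), D=(7.00,0)
B = A + 2.00·(cos250°, sin250°) = (-0.6840, -1.8794)
|BD| = 7.9105
circle(B,9.00) ∩ circle(D,4.00): a=8.0637, h=3.9971
  candidates: C₊=(6.1992,3.9190) cross=31.619; C₋=(8.0984,-3.8462) cross=-31.619
  mode + wants cross > 0 → take C=(6.1992,3.9190) (cross=31.619)
ex = (C−B)/|BC| = (0.7648,0.6443); ey = (-0.6443,0.7648)
P = B + 3.13·ex + 2.35·ey = (0.1958,1.9345)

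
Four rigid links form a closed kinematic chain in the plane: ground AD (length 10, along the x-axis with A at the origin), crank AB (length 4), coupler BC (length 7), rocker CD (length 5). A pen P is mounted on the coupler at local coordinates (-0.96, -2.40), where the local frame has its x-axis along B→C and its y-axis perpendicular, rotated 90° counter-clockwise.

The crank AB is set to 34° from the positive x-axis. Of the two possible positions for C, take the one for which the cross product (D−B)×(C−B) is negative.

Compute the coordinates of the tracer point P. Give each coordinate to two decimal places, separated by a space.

0.76 1.88

A=(0,0), D=(10.00,0)
B = A + 4.00·(cos34°, sin34°) = (3.3162, 2.2368)
|BD| = 7.0482
circle(B,7.00) ∩ circle(D,5.00): a=5.2267, h=4.6564
  candidates: C₊=(9.7504,4.9938) cross=32.819; C₋=(6.7949,-3.8376) cross=-32.819
  mode - wants cross < 0 → take C=(6.7949,-3.8376) (cross=-32.819)
ex = (C−B)/|BC| = (0.4970,-0.8678); ey = (0.8678,0.4970)
P = B + -0.96·ex + -2.40·ey = (0.7564,1.8771)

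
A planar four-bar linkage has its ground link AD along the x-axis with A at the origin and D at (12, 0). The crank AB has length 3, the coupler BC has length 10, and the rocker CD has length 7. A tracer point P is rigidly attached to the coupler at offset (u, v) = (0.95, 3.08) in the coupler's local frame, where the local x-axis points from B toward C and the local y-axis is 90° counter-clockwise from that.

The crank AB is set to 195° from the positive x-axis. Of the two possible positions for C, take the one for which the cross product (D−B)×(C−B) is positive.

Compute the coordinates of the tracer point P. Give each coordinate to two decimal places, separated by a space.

A=(0,0), D=(12.00,0)
B = A + 3.00·(cos195°, sin195°) = (-2.8978, -0.7765)
|BD| = 14.9180
circle(B,10.00) ∩ circle(D,7.00): a=9.1683, h=3.9927
  candidates: C₊=(6.0503,3.6880) cross=59.563; C₋=(6.4660,-4.2865) cross=-59.563
  mode + wants cross > 0 → take C=(6.0503,3.6880) (cross=59.563)
ex = (C−B)/|BC| = (0.8948,0.4464); ey = (-0.4464,0.8948)
P = B + 0.95·ex + 3.08·ey = (-3.4228,2.4037)

-3.42 2.40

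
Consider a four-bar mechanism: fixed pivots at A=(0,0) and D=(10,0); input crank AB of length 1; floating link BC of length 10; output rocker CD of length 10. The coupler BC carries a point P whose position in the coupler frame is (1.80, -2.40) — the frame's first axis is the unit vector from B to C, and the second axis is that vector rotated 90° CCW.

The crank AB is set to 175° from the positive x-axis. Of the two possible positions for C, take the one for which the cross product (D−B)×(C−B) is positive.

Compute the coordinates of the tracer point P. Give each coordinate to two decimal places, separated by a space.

2.00 0.25

A=(0,0), D=(10.00,0)
B = A + 1.00·(cos175°, sin175°) = (-0.9962, 0.0872)
|BD| = 10.9965
circle(B,10.00) ∩ circle(D,10.00): a=5.4983, h=8.3528
  candidates: C₊=(4.5681,8.3961) cross=91.852; C₋=(4.4357,-8.3089) cross=-91.852
  mode + wants cross > 0 → take C=(4.5681,8.3961) (cross=91.852)
ex = (C−B)/|BC| = (0.5564,0.8309); ey = (-0.8309,0.5564)
P = B + 1.80·ex + -2.40·ey = (1.9995,0.2473)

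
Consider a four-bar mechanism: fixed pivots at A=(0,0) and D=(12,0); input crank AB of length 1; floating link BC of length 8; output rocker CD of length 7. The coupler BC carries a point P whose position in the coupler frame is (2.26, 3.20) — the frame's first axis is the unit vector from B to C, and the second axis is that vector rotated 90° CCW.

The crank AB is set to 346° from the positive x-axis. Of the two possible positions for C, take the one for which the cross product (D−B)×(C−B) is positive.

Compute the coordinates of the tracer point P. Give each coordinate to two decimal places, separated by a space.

A=(0,0), D=(12.00,0)
B = A + 1.00·(cos346°, sin346°) = (0.9703, -0.2419)
|BD| = 11.0324
circle(B,8.00) ∩ circle(D,7.00): a=6.1960, h=5.0606
  candidates: C₊=(7.0538,4.9533) cross=55.830; C₋=(7.2758,-5.1654) cross=-55.830
  mode + wants cross > 0 → take C=(7.0538,4.9533) (cross=55.830)
ex = (C−B)/|BC| = (0.7604,0.6494); ey = (-0.6494,0.7604)
P = B + 2.26·ex + 3.20·ey = (0.6108,3.6591)

0.61 3.66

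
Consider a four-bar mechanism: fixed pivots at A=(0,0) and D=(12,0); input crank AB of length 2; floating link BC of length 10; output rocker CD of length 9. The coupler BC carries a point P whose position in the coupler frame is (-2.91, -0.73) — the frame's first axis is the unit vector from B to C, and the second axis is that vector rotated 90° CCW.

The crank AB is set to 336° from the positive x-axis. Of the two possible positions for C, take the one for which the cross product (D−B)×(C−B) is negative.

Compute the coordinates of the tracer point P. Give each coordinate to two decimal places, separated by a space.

A=(0,0), D=(12.00,0)
B = A + 2.00·(cos336°, sin336°) = (1.8271, -0.8135)
|BD| = 10.2054
circle(B,10.00) ∩ circle(D,9.00): a=6.0336, h=7.9747
  candidates: C₊=(7.2058,7.6168) cross=81.385; C₋=(8.4771,-8.2819) cross=-81.385
  mode - wants cross < 0 → take C=(8.4771,-8.2819) (cross=-81.385)
ex = (C−B)/|BC| = (0.6650,-0.7468); ey = (0.7468,0.6650)
P = B + -2.91·ex + -0.73·ey = (-0.6533,0.8744)

-0.65 0.87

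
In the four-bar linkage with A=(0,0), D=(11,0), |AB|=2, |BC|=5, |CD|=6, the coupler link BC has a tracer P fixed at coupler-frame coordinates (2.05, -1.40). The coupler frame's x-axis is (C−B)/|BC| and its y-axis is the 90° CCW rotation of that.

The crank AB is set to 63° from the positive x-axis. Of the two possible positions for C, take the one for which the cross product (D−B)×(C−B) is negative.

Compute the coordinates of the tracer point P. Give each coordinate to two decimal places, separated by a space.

1.85 -0.52

A=(0,0), D=(11.00,0)
B = A + 2.00·(cos63°, sin63°) = (0.9080, 1.7820)
|BD| = 10.2481
circle(B,5.00) ∩ circle(D,6.00): a=4.5874, h=1.9889
  candidates: C₊=(5.7713,2.9430) cross=20.383; C₋=(5.0796,-0.9743) cross=-20.383
  mode - wants cross < 0 → take C=(5.0796,-0.9743) (cross=-20.383)
ex = (C−B)/|BC| = (0.8343,-0.5513); ey = (0.5513,0.8343)
P = B + 2.05·ex + -1.40·ey = (1.8466,-0.5161)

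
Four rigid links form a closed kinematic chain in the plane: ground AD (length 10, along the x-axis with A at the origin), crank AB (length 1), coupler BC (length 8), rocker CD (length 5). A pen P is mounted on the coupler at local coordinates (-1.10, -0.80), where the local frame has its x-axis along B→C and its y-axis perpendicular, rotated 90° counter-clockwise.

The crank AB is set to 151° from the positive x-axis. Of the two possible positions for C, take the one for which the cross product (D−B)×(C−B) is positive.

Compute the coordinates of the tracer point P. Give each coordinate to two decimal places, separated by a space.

-1.58 -0.68

A=(0,0), D=(10.00,0)
B = A + 1.00·(cos151°, sin151°) = (-0.8746, 0.4848)
|BD| = 10.8854
circle(B,8.00) ∩ circle(D,5.00): a=7.2341, h=3.4158
  candidates: C₊=(6.5044,3.5751) cross=37.183; C₋=(6.2002,-3.2498) cross=-37.183
  mode + wants cross > 0 → take C=(6.5044,3.5751) (cross=37.183)
ex = (C−B)/|BC| = (0.9224,0.3863); ey = (-0.3863,0.9224)
P = B + -1.10·ex + -0.80·ey = (-1.5802,-0.6780)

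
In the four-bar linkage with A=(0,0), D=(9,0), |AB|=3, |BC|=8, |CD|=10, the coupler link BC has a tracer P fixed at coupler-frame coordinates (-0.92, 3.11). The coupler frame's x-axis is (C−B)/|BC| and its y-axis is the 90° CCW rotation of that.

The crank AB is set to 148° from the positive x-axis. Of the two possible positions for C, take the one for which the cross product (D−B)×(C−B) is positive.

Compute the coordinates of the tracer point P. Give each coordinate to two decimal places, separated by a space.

A=(0,0), D=(9.00,0)
B = A + 3.00·(cos148°, sin148°) = (-2.5441, 1.5898)
|BD| = 11.6531
circle(B,8.00) ∩ circle(D,10.00): a=4.2819, h=6.7576
  candidates: C₊=(2.6196,7.7000) cross=78.747; C₋=(0.7758,-5.6888) cross=-78.747
  mode + wants cross > 0 → take C=(2.6196,7.7000) (cross=78.747)
ex = (C−B)/|BC| = (0.6455,0.7638); ey = (-0.7638,0.6455)
P = B + -0.92·ex + 3.11·ey = (-5.5134,2.8945)

-5.51 2.89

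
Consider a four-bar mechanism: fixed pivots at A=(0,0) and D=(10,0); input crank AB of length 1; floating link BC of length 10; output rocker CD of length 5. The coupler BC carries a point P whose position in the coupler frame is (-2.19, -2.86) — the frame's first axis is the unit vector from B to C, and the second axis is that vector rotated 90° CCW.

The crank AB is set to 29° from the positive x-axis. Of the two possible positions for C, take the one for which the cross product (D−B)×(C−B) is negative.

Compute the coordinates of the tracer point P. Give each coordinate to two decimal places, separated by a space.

-2.52 -0.73

A=(0,0), D=(10.00,0)
B = A + 1.00·(cos29°, sin29°) = (0.8746, 0.4848)
|BD| = 9.1382
circle(B,10.00) ∩ circle(D,5.00): a=8.6728, h=4.9783
  candidates: C₊=(9.7993,4.9960) cross=45.493; C₋=(9.2710,-4.9466) cross=-45.493
  mode - wants cross < 0 → take C=(9.2710,-4.9466) (cross=-45.493)
ex = (C−B)/|BC| = (0.8396,-0.5431); ey = (0.5431,0.8396)
P = B + -2.19·ex + -2.86·ey = (-2.5176,-0.7271)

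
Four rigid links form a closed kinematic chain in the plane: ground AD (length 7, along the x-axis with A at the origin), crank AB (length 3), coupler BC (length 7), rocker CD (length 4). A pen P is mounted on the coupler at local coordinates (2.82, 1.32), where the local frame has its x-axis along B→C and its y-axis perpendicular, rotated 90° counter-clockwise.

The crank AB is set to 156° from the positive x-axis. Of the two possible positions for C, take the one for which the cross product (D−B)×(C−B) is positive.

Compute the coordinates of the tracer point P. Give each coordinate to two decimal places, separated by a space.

-0.28 3.12

A=(0,0), D=(7.00,0)
B = A + 3.00·(cos156°, sin156°) = (-2.7406, 1.2202)
|BD| = 9.8168
circle(B,7.00) ∩ circle(D,4.00): a=6.5892, h=2.3628
  candidates: C₊=(4.0911,2.7456) cross=23.195; C₋=(3.5038,-1.9433) cross=-23.195
  mode + wants cross > 0 → take C=(4.0911,2.7456) (cross=23.195)
ex = (C−B)/|BC| = (0.9760,0.2179); ey = (-0.2179,0.9760)
P = B + 2.82·ex + 1.32·ey = (-0.2761,3.1230)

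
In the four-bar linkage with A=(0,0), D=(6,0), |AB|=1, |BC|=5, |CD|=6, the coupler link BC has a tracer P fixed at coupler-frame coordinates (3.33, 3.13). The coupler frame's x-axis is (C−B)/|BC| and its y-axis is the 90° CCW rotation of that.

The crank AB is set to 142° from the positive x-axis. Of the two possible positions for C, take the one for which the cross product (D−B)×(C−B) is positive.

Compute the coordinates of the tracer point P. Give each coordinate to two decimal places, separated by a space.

-1.32 5.15

A=(0,0), D=(6.00,0)
B = A + 1.00·(cos142°, sin142°) = (-0.7880, 0.6157)
|BD| = 6.8159
circle(B,5.00) ∩ circle(D,6.00): a=2.6010, h=4.2702
  candidates: C₊=(2.1881,4.6335) cross=29.105; C₋=(1.4166,-3.8720) cross=-29.105
  mode + wants cross > 0 → take C=(2.1881,4.6335) (cross=29.105)
ex = (C−B)/|BC| = (0.5952,0.8036); ey = (-0.8036,0.5952)
P = B + 3.33·ex + 3.13·ey = (-1.3211,5.1546)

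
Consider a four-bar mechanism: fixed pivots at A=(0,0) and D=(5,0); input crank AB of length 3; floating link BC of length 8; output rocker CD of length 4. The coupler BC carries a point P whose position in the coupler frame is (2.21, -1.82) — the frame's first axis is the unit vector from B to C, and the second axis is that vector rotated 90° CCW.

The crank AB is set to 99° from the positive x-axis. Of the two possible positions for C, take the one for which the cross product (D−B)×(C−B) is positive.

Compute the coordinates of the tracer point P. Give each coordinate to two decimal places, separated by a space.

1.77 1.18

A=(0,0), D=(5.00,0)
B = A + 3.00·(cos99°, sin99°) = (-0.4693, 2.9631)
|BD| = 6.2204
circle(B,8.00) ∩ circle(D,4.00): a=6.9685, h=3.9294
  candidates: C₊=(7.5295,3.0986) cross=24.442; C₋=(3.7860,-3.8113) cross=-24.442
  mode + wants cross > 0 → take C=(7.5295,3.0986) (cross=24.442)
ex = (C−B)/|BC| = (0.9999,0.0169); ey = (-0.0169,0.9999)
P = B + 2.21·ex + -1.82·ey = (1.7712,1.1808)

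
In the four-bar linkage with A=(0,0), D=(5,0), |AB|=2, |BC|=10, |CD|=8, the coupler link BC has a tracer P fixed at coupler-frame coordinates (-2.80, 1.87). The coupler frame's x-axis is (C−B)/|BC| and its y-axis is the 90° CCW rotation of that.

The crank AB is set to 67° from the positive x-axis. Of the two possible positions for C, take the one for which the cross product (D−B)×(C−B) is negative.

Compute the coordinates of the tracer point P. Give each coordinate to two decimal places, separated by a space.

A=(0,0), D=(5.00,0)
B = A + 2.00·(cos67°, sin67°) = (0.7815, 1.8410)
|BD| = 4.6028
circle(B,10.00) ∩ circle(D,8.00): a=6.2121, h=7.8365
  candidates: C₊=(9.6094,6.5386) cross=36.069; C₋=(3.3406,-7.8260) cross=-36.069
  mode - wants cross < 0 → take C=(3.3406,-7.8260) (cross=-36.069)
ex = (C−B)/|BC| = (0.2559,-0.9667); ey = (0.9667,0.2559)
P = B + -2.80·ex + 1.87·ey = (1.8726,5.0263)

1.87 5.03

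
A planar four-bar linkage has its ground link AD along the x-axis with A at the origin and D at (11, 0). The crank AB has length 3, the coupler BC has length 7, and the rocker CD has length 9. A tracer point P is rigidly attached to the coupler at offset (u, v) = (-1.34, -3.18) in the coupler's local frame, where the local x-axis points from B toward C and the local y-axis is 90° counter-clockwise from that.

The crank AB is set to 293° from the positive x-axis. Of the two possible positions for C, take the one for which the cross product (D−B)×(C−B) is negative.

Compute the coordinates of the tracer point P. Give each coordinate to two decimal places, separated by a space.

A=(0,0), D=(11.00,0)
B = A + 3.00·(cos293°, sin293°) = (1.1722, -2.7615)
|BD| = 10.2084
circle(B,7.00) ∩ circle(D,9.00): a=3.5369, h=6.0407
  candidates: C₊=(2.9431,4.0108) cross=61.666; C₋=(6.2113,-7.6203) cross=-61.666
  mode - wants cross < 0 → take C=(6.2113,-7.6203) (cross=-61.666)
ex = (C−B)/|BC| = (0.7199,-0.6941); ey = (0.6941,0.7199)
P = B + -1.34·ex + -3.18·ey = (-1.9997,-4.1206)

-2.00 -4.12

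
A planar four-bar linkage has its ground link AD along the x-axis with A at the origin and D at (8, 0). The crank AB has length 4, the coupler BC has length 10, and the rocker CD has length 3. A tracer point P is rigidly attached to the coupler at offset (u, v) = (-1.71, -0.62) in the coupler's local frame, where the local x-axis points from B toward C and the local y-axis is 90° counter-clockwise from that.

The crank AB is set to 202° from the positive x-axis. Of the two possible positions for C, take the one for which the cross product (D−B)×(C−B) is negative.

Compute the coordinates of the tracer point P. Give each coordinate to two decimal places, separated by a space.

A=(0,0), D=(8.00,0)
B = A + 4.00·(cos202°, sin202°) = (-3.7087, -1.4984)
|BD| = 11.8042
circle(B,10.00) ∩ circle(D,3.00): a=9.7567, h=2.1926
  candidates: C₊=(5.6907,1.9149) cross=25.882; C₋=(6.2473,-2.4348) cross=-25.882
  mode - wants cross < 0 → take C=(6.2473,-2.4348) (cross=-25.882)
ex = (C−B)/|BC| = (0.9956,-0.0936); ey = (0.0936,0.9956)
P = B + -1.71·ex + -0.62·ey = (-5.4693,-1.9556)

-5.47 -1.96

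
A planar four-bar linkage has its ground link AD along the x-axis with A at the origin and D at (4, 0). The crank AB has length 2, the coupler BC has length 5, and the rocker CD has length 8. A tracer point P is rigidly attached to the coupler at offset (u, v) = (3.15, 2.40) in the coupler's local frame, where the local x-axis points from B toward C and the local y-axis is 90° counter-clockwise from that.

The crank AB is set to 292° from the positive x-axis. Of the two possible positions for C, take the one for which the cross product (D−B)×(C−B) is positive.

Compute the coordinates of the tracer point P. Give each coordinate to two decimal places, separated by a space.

-3.00 -3.14

A=(0,0), D=(4.00,0)
B = A + 2.00·(cos292°, sin292°) = (0.7492, -1.8544)
|BD| = 3.7425
circle(B,5.00) ∩ circle(D,8.00): a=-3.3392, h=3.7215
  candidates: C₊=(-3.9952,-0.2763) cross=13.928; C₋=(-0.3073,-6.7415) cross=-13.928
  mode + wants cross > 0 → take C=(-3.9952,-0.2763) (cross=13.928)
ex = (C−B)/|BC| = (-0.9489,0.3156); ey = (-0.3156,-0.9489)
P = B + 3.15·ex + 2.40·ey = (-2.9973,-3.1375)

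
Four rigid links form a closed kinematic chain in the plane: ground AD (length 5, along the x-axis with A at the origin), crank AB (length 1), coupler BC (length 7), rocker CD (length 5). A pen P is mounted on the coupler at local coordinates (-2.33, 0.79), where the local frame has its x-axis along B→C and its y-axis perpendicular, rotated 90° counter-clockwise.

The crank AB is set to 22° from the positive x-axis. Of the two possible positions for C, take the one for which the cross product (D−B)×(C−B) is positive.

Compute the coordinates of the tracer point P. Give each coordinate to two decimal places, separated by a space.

A=(0,0), D=(5.00,0)
B = A + 1.00·(cos22°, sin22°) = (0.9272, 0.3746)
|BD| = 4.0900
circle(B,7.00) ∩ circle(D,5.00): a=4.9790, h=4.9203
  candidates: C₊=(6.3359,4.8182) cross=20.124; C₋=(5.4346,-4.9811) cross=-20.124
  mode + wants cross > 0 → take C=(6.3359,4.8182) (cross=20.124)
ex = (C−B)/|BC| = (0.7727,0.6348); ey = (-0.6348,0.7727)
P = B + -2.33·ex + 0.79·ey = (-1.3746,-0.4941)

-1.37 -0.49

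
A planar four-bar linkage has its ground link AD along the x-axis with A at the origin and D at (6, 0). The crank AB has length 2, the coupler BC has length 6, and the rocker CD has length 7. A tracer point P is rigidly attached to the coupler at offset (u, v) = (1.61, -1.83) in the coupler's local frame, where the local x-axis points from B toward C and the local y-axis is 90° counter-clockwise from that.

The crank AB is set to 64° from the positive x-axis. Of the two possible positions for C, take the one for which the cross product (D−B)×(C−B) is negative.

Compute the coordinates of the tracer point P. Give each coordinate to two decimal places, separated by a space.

-1.08 0.34

A=(0,0), D=(6.00,0)
B = A + 2.00·(cos64°, sin64°) = (0.8767, 1.7976)
|BD| = 5.4295
circle(B,6.00) ∩ circle(D,7.00): a=1.5176, h=5.8049
  candidates: C₊=(4.2306,6.7727) cross=31.518; C₋=(0.3868,-4.1824) cross=-31.518
  mode - wants cross < 0 → take C=(0.3868,-4.1824) (cross=-31.518)
ex = (C−B)/|BC| = (-0.0817,-0.9967); ey = (0.9967,-0.0817)
P = B + 1.61·ex + -1.83·ey = (-1.0786,0.3424)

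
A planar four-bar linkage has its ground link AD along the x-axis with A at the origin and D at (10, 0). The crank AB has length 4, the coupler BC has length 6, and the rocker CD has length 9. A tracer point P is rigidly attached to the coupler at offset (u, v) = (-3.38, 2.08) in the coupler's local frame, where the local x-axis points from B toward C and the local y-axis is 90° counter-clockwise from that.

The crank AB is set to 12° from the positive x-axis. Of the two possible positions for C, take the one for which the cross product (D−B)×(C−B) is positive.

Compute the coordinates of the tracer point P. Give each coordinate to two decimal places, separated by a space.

1.71 -2.47

A=(0,0), D=(10.00,0)
B = A + 4.00·(cos12°, sin12°) = (3.9126, 0.8316)
|BD| = 6.1440
circle(B,6.00) ∩ circle(D,9.00): a=-0.5902, h=5.9709
  candidates: C₊=(4.1361,6.8275) cross=36.685; C₋=(2.5196,-5.0044) cross=-36.685
  mode + wants cross > 0 → take C=(4.1361,6.8275) (cross=36.685)
ex = (C−B)/|BC| = (0.0372,0.9993); ey = (-0.9993,0.0372)
P = B + -3.38·ex + 2.08·ey = (1.7081,-2.4685)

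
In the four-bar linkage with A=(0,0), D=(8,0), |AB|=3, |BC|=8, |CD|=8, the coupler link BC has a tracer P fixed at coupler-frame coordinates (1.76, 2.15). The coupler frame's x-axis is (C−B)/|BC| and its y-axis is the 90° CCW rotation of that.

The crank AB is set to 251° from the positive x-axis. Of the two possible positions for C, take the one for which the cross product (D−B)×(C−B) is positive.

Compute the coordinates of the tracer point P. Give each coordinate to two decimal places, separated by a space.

A=(0,0), D=(8.00,0)
B = A + 3.00·(cos251°, sin251°) = (-0.9767, -2.8366)
|BD| = 9.4142
circle(B,8.00) ∩ circle(D,8.00): a=4.7071, h=6.4686
  candidates: C₊=(1.5626,4.7497) cross=60.897; C₋=(5.4607,-7.5863) cross=-60.897
  mode + wants cross > 0 → take C=(1.5626,4.7497) (cross=60.897)
ex = (C−B)/|BC| = (0.3174,0.9483); ey = (-0.9483,0.3174)
P = B + 1.76·ex + 2.15·ey = (-2.4569,-0.4851)

-2.46 -0.49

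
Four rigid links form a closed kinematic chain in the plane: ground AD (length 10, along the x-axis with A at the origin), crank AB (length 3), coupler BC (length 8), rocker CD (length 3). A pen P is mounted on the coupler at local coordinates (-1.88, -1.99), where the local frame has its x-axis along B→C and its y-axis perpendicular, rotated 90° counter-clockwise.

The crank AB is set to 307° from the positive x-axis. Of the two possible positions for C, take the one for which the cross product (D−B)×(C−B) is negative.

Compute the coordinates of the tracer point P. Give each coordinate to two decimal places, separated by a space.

-0.22 -4.24

A=(0,0), D=(10.00,0)
B = A + 3.00·(cos307°, sin307°) = (1.8054, -2.3959)
|BD| = 8.5376
circle(B,8.00) ∩ circle(D,3.00): a=7.4898, h=2.8111
  candidates: C₊=(8.2055,2.4041) cross=24.000; C₋=(9.7832,-2.9922) cross=-24.000
  mode - wants cross < 0 → take C=(9.7832,-2.9922) (cross=-24.000)
ex = (C−B)/|BC| = (0.9972,-0.0745); ey = (0.0745,0.9972)
P = B + -1.88·ex + -1.99·ey = (-0.2176,-4.2403)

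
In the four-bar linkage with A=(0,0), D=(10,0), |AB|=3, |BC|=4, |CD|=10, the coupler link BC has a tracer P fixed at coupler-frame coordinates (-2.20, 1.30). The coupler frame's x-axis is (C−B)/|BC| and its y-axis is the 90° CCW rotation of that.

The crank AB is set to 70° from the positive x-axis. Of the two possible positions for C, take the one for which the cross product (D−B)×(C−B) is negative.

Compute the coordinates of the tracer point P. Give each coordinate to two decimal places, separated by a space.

2.82 4.64

A=(0,0), D=(10.00,0)
B = A + 3.00·(cos70°, sin70°) = (1.0261, 2.8191)
|BD| = 9.4063
circle(B,4.00) ∩ circle(D,10.00): a=0.2381, h=3.9929
  candidates: C₊=(2.4499,6.5571) cross=37.559; C₋=(0.0565,-1.0616) cross=-37.559
  mode - wants cross < 0 → take C=(0.0565,-1.0616) (cross=-37.559)
ex = (C−B)/|BC| = (-0.2424,-0.9702); ey = (0.9702,-0.2424)
P = B + -2.20·ex + 1.30·ey = (2.8205,4.6384)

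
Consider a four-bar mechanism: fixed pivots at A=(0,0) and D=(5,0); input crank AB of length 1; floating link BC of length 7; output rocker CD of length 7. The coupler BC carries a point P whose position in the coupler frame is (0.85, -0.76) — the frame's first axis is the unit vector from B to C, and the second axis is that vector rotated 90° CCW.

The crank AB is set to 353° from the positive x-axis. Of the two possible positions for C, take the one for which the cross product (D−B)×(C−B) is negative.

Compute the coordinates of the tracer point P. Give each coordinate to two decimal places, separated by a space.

A=(0,0), D=(5.00,0)
B = A + 1.00·(cos353°, sin353°) = (0.9925, -0.1219)
|BD| = 4.0093
circle(B,7.00) ∩ circle(D,7.00): a=2.0047, h=6.7068
  candidates: C₊=(2.7924,6.6428) cross=26.890; C₋=(3.2001,-6.7647) cross=-26.890
  mode - wants cross < 0 → take C=(3.2001,-6.7647) (cross=-26.890)
ex = (C−B)/|BC| = (0.3154,-0.9490); ey = (0.9490,0.3154)
P = B + 0.85·ex + -0.76·ey = (0.5394,-1.1682)

0.54 -1.17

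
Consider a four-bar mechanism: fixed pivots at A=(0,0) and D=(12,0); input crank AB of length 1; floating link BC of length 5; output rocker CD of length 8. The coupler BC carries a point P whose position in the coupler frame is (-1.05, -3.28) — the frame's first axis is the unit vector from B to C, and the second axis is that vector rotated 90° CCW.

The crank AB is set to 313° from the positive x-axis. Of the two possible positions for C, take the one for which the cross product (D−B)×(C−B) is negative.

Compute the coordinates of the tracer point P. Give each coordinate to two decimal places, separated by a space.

-2.03 -2.86

A=(0,0), D=(12.00,0)
B = A + 1.00·(cos313°, sin313°) = (0.6820, -0.7314)
|BD| = 11.3416
circle(B,5.00) ∩ circle(D,8.00): a=3.9515, h=3.0636
  candidates: C₊=(4.4277,2.5807) cross=34.747; C₋=(4.8228,-3.5338) cross=-34.747
  mode - wants cross < 0 → take C=(4.8228,-3.5338) (cross=-34.747)
ex = (C−B)/|BC| = (0.8282,-0.5605); ey = (0.5605,0.8282)
P = B + -1.05·ex + -3.28·ey = (-2.0260,-2.8592)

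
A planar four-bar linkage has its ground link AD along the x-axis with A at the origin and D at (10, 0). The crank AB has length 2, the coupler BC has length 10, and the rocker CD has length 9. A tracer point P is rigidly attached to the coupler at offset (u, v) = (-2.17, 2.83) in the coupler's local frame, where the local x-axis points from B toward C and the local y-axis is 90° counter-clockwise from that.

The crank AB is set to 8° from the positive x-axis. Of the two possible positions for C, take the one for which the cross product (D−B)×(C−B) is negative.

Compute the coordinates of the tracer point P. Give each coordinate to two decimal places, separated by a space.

3.39 3.56

A=(0,0), D=(10.00,0)
B = A + 2.00·(cos8°, sin8°) = (1.9805, 0.2783)
|BD| = 8.0243
circle(B,10.00) ∩ circle(D,9.00): a=5.1961, h=8.5441
  candidates: C₊=(7.4698,8.6370) cross=68.560; C₋=(6.8771,-8.4408) cross=-68.560
  mode - wants cross < 0 → take C=(6.8771,-8.4408) (cross=-68.560)
ex = (C−B)/|BC| = (0.4897,-0.8719); ey = (0.8719,0.4897)
P = B + -2.17·ex + 2.83·ey = (3.3855,3.5561)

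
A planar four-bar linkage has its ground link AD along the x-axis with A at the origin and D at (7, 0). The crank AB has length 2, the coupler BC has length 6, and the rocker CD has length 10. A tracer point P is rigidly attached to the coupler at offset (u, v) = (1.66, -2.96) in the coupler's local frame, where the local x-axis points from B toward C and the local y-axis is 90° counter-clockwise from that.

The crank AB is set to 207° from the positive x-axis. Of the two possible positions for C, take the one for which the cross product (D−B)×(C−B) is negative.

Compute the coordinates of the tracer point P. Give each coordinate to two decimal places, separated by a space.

-4.27 -3.21

A=(0,0), D=(7.00,0)
B = A + 2.00·(cos207°, sin207°) = (-1.7820, -0.9080)
|BD| = 8.8288
circle(B,6.00) ∩ circle(D,10.00): a=0.7899, h=5.9478
  candidates: C₊=(-1.6080,5.0895) cross=52.512; C₋=(-0.3846,-6.7430) cross=-52.512
  mode - wants cross < 0 → take C=(-0.3846,-6.7430) (cross=-52.512)
ex = (C−B)/|BC| = (0.2329,-0.9725); ey = (0.9725,0.2329)
P = B + 1.66·ex + -2.96·ey = (-4.2740,-3.2117)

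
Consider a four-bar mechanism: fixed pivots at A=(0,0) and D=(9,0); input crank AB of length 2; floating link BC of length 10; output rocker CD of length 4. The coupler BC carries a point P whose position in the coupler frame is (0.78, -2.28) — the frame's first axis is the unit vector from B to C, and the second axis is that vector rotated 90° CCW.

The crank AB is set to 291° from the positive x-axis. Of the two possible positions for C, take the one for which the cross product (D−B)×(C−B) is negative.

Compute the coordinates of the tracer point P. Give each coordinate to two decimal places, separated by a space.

A=(0,0), D=(9.00,0)
B = A + 2.00·(cos291°, sin291°) = (0.7167, -1.8672)
|BD| = 8.4911
circle(B,10.00) ∩ circle(D,4.00): a=9.1919, h=3.9381
  candidates: C₊=(8.8177,3.9958) cross=33.439; C₋=(10.5496,-3.6876) cross=-33.439
  mode - wants cross < 0 → take C=(10.5496,-3.6876) (cross=-33.439)
ex = (C−B)/|BC| = (0.9833,-0.1820); ey = (0.1820,0.9833)
P = B + 0.78·ex + -2.28·ey = (1.0686,-4.2511)

1.07 -4.25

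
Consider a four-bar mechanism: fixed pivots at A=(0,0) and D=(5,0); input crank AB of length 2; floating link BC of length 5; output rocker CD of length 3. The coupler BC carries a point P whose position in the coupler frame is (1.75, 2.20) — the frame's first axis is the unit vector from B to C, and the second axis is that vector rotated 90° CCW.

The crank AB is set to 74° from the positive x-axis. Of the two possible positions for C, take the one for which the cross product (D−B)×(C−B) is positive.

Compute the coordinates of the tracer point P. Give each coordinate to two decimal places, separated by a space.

A=(0,0), D=(5.00,0)
B = A + 2.00·(cos74°, sin74°) = (0.5513, 1.9225)
|BD| = 4.8464
circle(B,5.00) ∩ circle(D,3.00): a=4.0739, h=2.8988
  candidates: C₊=(5.4409,2.9674) cross=14.049; C₋=(3.1410,-2.3546) cross=-14.049
  mode + wants cross > 0 → take C=(5.4409,2.9674) (cross=14.049)
ex = (C−B)/|BC| = (0.9779,0.2090); ey = (-0.2090,0.9779)
P = B + 1.75·ex + 2.20·ey = (1.8029,4.4397)

1.80 4.44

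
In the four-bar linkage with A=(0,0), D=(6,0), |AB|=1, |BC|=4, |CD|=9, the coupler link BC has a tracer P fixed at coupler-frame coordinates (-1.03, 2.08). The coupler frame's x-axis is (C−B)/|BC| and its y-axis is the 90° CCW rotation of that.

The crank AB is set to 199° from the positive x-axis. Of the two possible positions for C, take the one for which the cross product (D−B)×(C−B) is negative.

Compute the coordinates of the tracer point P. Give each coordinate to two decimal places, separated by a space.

A=(0,0), D=(6.00,0)
B = A + 1.00·(cos199°, sin199°) = (-0.9455, -0.3256)
|BD| = 6.9531
circle(B,4.00) ∩ circle(D,9.00): a=-1.1976, h=3.8165
  candidates: C₊=(-2.3205,3.4307) cross=26.537; C₋=(-1.9631,-4.1940) cross=-26.537
  mode - wants cross < 0 → take C=(-1.9631,-4.1940) (cross=-26.537)
ex = (C−B)/|BC| = (-0.2544,-0.9671); ey = (0.9671,-0.2544)
P = B + -1.03·ex + 2.08·ey = (1.3281,0.1414)

1.33 0.14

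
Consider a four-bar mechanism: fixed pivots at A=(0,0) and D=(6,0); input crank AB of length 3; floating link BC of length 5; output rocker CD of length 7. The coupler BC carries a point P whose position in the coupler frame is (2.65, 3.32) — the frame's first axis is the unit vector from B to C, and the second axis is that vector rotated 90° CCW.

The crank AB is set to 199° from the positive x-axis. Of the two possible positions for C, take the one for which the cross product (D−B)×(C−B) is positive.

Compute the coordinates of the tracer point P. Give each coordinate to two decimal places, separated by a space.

A=(0,0), D=(6.00,0)
B = A + 3.00·(cos199°, sin199°) = (-2.8366, -0.9767)
|BD| = 8.8904
circle(B,5.00) ∩ circle(D,7.00): a=3.0954, h=3.9266
  candidates: C₊=(-0.1913,3.2662) cross=34.909; C₋=(0.6715,-4.5395) cross=-34.909
  mode + wants cross > 0 → take C=(-0.1913,3.2662) (cross=34.909)
ex = (C−B)/|BC| = (0.5291,0.8486); ey = (-0.8486,0.5291)
P = B + 2.65·ex + 3.32·ey = (-4.2519,3.0285)

-4.25 3.03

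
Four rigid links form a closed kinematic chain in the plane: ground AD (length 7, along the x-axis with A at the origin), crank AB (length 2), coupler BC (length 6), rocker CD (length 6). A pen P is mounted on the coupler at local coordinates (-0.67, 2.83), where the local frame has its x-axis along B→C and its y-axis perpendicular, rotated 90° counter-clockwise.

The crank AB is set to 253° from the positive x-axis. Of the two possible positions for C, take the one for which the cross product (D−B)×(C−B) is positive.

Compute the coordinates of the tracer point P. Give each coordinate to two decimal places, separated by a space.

A=(0,0), D=(7.00,0)
B = A + 2.00·(cos253°, sin253°) = (-0.5847, -1.9126)
|BD| = 7.8222
circle(B,6.00) ∩ circle(D,6.00): a=3.9111, h=4.5501
  candidates: C₊=(2.0951,3.4557) cross=35.592; C₋=(4.3202,-5.3683) cross=-35.592
  mode + wants cross > 0 → take C=(2.0951,3.4557) (cross=35.592)
ex = (C−B)/|BC| = (0.4466,0.8947); ey = (-0.8947,0.4466)
P = B + -0.67·ex + 2.83·ey = (-3.4160,-1.2481)

-3.42 -1.25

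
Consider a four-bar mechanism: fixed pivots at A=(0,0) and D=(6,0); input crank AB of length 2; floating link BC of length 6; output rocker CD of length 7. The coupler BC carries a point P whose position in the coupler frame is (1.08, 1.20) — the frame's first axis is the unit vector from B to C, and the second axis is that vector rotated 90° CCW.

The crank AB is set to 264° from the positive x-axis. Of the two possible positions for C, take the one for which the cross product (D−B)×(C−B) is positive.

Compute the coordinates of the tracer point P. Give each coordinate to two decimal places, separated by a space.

-1.32 -0.82

A=(0,0), D=(6.00,0)
B = A + 2.00·(cos264°, sin264°) = (-0.2091, -1.9890)
|BD| = 6.5199
circle(B,6.00) ∩ circle(D,7.00): a=2.2630, h=5.5569
  candidates: C₊=(0.2508,3.9933) cross=36.230; C₋=(3.6413,-6.5906) cross=-36.230
  mode + wants cross > 0 → take C=(0.2508,3.9933) (cross=36.230)
ex = (C−B)/|BC| = (0.0766,0.9971); ey = (-0.9971,0.0766)
P = B + 1.08·ex + 1.20·ey = (-1.3228,-0.8203)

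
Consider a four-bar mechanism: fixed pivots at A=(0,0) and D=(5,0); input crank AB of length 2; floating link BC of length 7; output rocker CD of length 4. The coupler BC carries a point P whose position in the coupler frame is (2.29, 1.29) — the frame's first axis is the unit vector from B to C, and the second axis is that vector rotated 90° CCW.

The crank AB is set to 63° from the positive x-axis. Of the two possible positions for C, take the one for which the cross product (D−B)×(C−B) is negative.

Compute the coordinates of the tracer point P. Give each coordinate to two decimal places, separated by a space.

3.27 0.62

A=(0,0), D=(5.00,0)
B = A + 2.00·(cos63°, sin63°) = (0.9080, 1.7820)
|BD| = 4.4632
circle(B,7.00) ∩ circle(D,4.00): a=5.9285, h=3.7220
  candidates: C₊=(7.8295,2.8274) cross=16.612; C₋=(4.8574,-3.9975) cross=-16.612
  mode - wants cross < 0 → take C=(4.8574,-3.9975) (cross=-16.612)
ex = (C−B)/|BC| = (0.5642,-0.8256); ey = (0.8256,0.5642)
P = B + 2.29·ex + 1.29·ey = (3.2651,0.6191)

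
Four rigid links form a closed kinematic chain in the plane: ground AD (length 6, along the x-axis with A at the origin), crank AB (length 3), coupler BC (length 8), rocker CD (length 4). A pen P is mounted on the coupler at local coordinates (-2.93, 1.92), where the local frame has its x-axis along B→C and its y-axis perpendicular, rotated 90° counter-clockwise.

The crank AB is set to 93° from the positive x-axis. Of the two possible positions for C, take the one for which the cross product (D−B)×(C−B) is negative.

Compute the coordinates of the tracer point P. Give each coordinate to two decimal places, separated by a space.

-0.21 6.50

A=(0,0), D=(6.00,0)
B = A + 3.00·(cos93°, sin93°) = (-0.1570, 2.9959)
|BD| = 6.8472
circle(B,8.00) ∩ circle(D,4.00): a=6.9287, h=3.9992
  candidates: C₊=(7.8230,3.5604) cross=27.383; C₋=(4.3235,-3.6317) cross=-27.383
  mode - wants cross < 0 → take C=(4.3235,-3.6317) (cross=-27.383)
ex = (C−B)/|BC| = (0.5601,-0.8285); ey = (0.8285,0.5601)
P = B + -2.93·ex + 1.92·ey = (-0.2074,6.4986)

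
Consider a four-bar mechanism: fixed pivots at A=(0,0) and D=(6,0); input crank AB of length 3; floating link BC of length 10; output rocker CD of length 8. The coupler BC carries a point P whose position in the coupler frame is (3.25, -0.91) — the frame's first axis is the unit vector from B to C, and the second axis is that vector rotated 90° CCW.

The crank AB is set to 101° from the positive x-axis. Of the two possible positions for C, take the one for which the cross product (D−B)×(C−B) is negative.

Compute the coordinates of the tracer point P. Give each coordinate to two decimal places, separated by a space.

-0.70 -0.43

A=(0,0), D=(6.00,0)
B = A + 3.00·(cos101°, sin101°) = (-0.5724, 2.9449)
|BD| = 7.2020
circle(B,10.00) ∩ circle(D,8.00): a=6.1003, h=7.9238
  candidates: C₊=(8.2346,7.6816) cross=57.067; C₋=(1.7546,-6.7806) cross=-57.067
  mode - wants cross < 0 → take C=(1.7546,-6.7806) (cross=-57.067)
ex = (C−B)/|BC| = (0.2327,-0.9725); ey = (0.9725,0.2327)
P = B + 3.25·ex + -0.91·ey = (-0.7012,-0.4277)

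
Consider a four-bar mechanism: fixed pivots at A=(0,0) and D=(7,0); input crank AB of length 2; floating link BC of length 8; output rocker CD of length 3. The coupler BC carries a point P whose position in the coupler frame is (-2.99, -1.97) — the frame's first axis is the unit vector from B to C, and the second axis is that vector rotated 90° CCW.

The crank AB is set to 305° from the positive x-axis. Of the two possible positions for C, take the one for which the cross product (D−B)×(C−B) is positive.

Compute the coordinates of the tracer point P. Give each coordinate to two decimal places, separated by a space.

A=(0,0), D=(7.00,0)
B = A + 2.00·(cos305°, sin305°) = (1.1472, -1.6383)
|BD| = 6.0778
circle(B,8.00) ∩ circle(D,3.00): a=7.5636, h=2.6063
  candidates: C₊=(7.7282,2.9103) cross=15.840; C₋=(9.1333,-2.1093) cross=-15.840
  mode + wants cross > 0 → take C=(7.7282,2.9103) (cross=15.840)
ex = (C−B)/|BC| = (0.8226,0.5686); ey = (-0.5686,0.8226)
P = B + -2.99·ex + -1.97·ey = (-0.1924,-4.9589)

-0.19 -4.96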